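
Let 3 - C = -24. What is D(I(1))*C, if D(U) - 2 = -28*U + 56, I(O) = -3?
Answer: 3834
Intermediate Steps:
C = 27 (C = 3 - 1*(-24) = 3 + 24 = 27)
D(U) = 58 - 28*U (D(U) = 2 + (-28*U + 56) = 2 + (56 - 28*U) = 58 - 28*U)
D(I(1))*C = (58 - 28*(-3))*27 = (58 + 84)*27 = 142*27 = 3834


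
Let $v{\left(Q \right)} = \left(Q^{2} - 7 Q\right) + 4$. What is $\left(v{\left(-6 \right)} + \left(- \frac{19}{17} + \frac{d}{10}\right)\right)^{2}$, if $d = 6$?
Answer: $\frac{47969476}{7225} \approx 6639.4$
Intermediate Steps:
$v{\left(Q \right)} = 4 + Q^{2} - 7 Q$
$\left(v{\left(-6 \right)} + \left(- \frac{19}{17} + \frac{d}{10}\right)\right)^{2} = \left(\left(4 + \left(-6\right)^{2} - -42\right) + \left(- \frac{19}{17} + \frac{6}{10}\right)\right)^{2} = \left(\left(4 + 36 + 42\right) + \left(\left(-19\right) \frac{1}{17} + 6 \cdot \frac{1}{10}\right)\right)^{2} = \left(82 + \left(- \frac{19}{17} + \frac{3}{5}\right)\right)^{2} = \left(82 - \frac{44}{85}\right)^{2} = \left(\frac{6926}{85}\right)^{2} = \frac{47969476}{7225}$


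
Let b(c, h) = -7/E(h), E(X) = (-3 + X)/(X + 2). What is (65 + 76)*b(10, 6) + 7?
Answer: -2625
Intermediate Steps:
E(X) = (-3 + X)/(2 + X)
b(c, h) = -7*(2 + h)/(-3 + h)
(65 + 76)*b(10, 6) + 7 = (65 + 76)*(7*(-2 - 1*6)/(-3 + 6)) + 7 = 141*(7*(-2 - 6)/3) + 7 = 141*(7*(⅓)*(-8)) + 7 = 141*(-56/3) + 7 = -2632 + 7 = -2625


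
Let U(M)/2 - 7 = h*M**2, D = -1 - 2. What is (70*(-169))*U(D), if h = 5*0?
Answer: -165620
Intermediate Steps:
D = -3
h = 0
U(M) = 14 (U(M) = 14 + 2*(0*M**2) = 14 + 2*0 = 14 + 0 = 14)
(70*(-169))*U(D) = (70*(-169))*14 = -11830*14 = -165620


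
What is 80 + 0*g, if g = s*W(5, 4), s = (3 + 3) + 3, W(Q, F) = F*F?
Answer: 80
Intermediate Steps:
W(Q, F) = F**2
s = 9 (s = 6 + 3 = 9)
g = 144 (g = 9*4**2 = 9*16 = 144)
80 + 0*g = 80 + 0*144 = 80 + 0 = 80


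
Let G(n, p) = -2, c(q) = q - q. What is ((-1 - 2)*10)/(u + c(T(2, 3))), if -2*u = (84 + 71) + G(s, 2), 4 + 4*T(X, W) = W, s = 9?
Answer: 20/51 ≈ 0.39216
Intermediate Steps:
T(X, W) = -1 + W/4
c(q) = 0
u = -153/2 (u = -((84 + 71) - 2)/2 = -(155 - 2)/2 = -½*153 = -153/2 ≈ -76.500)
((-1 - 2)*10)/(u + c(T(2, 3))) = ((-1 - 2)*10)/(-153/2 + 0) = (-3*10)/(-153/2) = -30*(-2/153) = 20/51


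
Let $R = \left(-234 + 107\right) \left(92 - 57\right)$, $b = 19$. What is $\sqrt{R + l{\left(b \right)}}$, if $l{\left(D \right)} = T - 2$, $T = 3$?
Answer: $2 i \sqrt{1111} \approx 66.663 i$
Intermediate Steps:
$R = -4445$ ($R = \left(-127\right) 35 = -4445$)
$l{\left(D \right)} = 1$ ($l{\left(D \right)} = 3 - 2 = 1$)
$\sqrt{R + l{\left(b \right)}} = \sqrt{-4445 + 1} = \sqrt{-4444} = 2 i \sqrt{1111}$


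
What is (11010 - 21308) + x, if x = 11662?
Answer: 1364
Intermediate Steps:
(11010 - 21308) + x = (11010 - 21308) + 11662 = -10298 + 11662 = 1364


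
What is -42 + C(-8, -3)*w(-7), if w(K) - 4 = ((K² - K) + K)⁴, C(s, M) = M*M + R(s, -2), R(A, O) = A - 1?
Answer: -42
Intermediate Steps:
R(A, O) = -1 + A
C(s, M) = -1 + s + M² (C(s, M) = M*M + (-1 + s) = M² + (-1 + s) = -1 + s + M²)
w(K) = 4 + K⁸ (w(K) = 4 + ((K² - K) + K)⁴ = 4 + (K²)⁴ = 4 + K⁸)
-42 + C(-8, -3)*w(-7) = -42 + (-1 - 8 + (-3)²)*(4 + (-7)⁸) = -42 + (-1 - 8 + 9)*(4 + 5764801) = -42 + 0*5764805 = -42 + 0 = -42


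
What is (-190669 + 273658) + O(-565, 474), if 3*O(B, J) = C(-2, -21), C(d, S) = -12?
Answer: 82985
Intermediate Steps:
O(B, J) = -4 (O(B, J) = (⅓)*(-12) = -4)
(-190669 + 273658) + O(-565, 474) = (-190669 + 273658) - 4 = 82989 - 4 = 82985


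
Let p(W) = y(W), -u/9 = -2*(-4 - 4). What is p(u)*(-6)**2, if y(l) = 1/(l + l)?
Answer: -1/8 ≈ -0.12500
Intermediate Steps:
u = -144 (u = -(-18)*(-4 - 4) = -(-18)*(-8) = -9*16 = -144)
y(l) = 1/(2*l)
p(W) = 1/(2*W)
p(u)*(-6)**2 = ((1/2)/(-144))*(-6)**2 = ((1/2)*(-1/144))*36 = -1/288*36 = -1/8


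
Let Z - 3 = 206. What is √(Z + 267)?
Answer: 2*√119 ≈ 21.817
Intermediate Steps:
Z = 209 (Z = 3 + 206 = 209)
√(Z + 267) = √(209 + 267) = √476 = 2*√119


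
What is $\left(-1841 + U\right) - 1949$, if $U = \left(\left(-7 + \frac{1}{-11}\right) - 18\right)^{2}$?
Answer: $- \frac{382414}{121} \approx -3160.4$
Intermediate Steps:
$U = \frac{76176}{121}$ ($U = \left(\left(-7 - \frac{1}{11}\right) - 18\right)^{2} = \left(- \frac{78}{11} - 18\right)^{2} = \left(- \frac{276}{11}\right)^{2} = \frac{76176}{121} \approx 629.55$)
$\left(-1841 + U\right) - 1949 = \left(-1841 + \frac{76176}{121}\right) - 1949 = - \frac{146585}{121} - 1949 = - \frac{382414}{121}$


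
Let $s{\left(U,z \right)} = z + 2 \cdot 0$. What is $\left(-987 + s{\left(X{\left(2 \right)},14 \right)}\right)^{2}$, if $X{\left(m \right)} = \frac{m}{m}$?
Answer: $946729$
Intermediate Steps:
$X{\left(m \right)} = 1$
$s{\left(U,z \right)} = z$ ($s{\left(U,z \right)} = z + 0 = z$)
$\left(-987 + s{\left(X{\left(2 \right)},14 \right)}\right)^{2} = \left(-987 + 14\right)^{2} = \left(-973\right)^{2} = 946729$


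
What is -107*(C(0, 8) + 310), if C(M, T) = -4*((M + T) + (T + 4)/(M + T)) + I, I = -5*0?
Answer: -29104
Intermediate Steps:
I = 0
C(M, T) = -4*M - 4*T - 4*(4 + T)/(M + T) (C(M, T) = -4*((M + T) + (T + 4)/(M + T)) + 0 = -4*((M + T) + (4 + T)/(M + T)) + 0 = -4*(M + T + (4 + T)/(M + T)) + 0 = (-4*M - 4*T - 4*(4 + T)/(M + T)) + 0 = -4*M - 4*T - 4*(4 + T)/(M + T))
-107*(C(0, 8) + 310) = -107*(4*(-4 - 1*8 - (0 + 8)**2)/(0 + 8) + 310) = -107*(4*(-4 - 8 - 1*8**2)/8 + 310) = -107*(4*(1/8)*(-4 - 8 - 1*64) + 310) = -107*(4*(1/8)*(-4 - 8 - 64) + 310) = -107*(4*(1/8)*(-76) + 310) = -107*(-38 + 310) = -107*272 = -29104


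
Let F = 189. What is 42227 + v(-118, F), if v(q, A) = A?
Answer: 42416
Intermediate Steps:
42227 + v(-118, F) = 42227 + 189 = 42416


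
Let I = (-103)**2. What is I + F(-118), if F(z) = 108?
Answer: 10717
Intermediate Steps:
I = 10609
I + F(-118) = 10609 + 108 = 10717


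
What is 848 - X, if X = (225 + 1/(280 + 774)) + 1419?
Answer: -838985/1054 ≈ -796.00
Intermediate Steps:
X = 1732777/1054 (X = (225 + 1/1054) + 1419 = 237151/1054 + 1419 = 1732777/1054 ≈ 1644.0)
848 - X = 848 - 1*1732777/1054 = 848 - 1732777/1054 = -838985/1054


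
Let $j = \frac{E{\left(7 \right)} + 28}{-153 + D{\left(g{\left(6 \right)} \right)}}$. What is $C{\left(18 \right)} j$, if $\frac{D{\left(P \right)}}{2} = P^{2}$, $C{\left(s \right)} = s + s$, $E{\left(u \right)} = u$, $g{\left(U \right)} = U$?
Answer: $- \frac{140}{9} \approx -15.556$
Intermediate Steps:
$C{\left(s \right)} = 2 s$
$D{\left(P \right)} = 2 P^{2}$
$j = - \frac{35}{81}$ ($j = \frac{7 + 28}{-153 + 2 \cdot 6^{2}} = \frac{35}{-153 + 2 \cdot 36} = \frac{35}{-153 + 72} = \frac{35}{-81} = 35 \left(- \frac{1}{81}\right) = - \frac{35}{81} \approx -0.4321$)
$C{\left(18 \right)} j = 2 \cdot 18 \left(- \frac{35}{81}\right) = 36 \left(- \frac{35}{81}\right) = - \frac{140}{9}$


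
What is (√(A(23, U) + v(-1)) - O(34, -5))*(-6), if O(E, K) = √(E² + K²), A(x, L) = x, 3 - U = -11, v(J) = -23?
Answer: 6*√1181 ≈ 206.19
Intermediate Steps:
U = 14 (U = 3 - 1*(-11) = 3 + 11 = 14)
(√(A(23, U) + v(-1)) - O(34, -5))*(-6) = (√(23 - 23) - √(34² + (-5)²))*(-6) = (√0 - √(1156 + 25))*(-6) = (0 - √1181)*(-6) = -√1181*(-6) = 6*√1181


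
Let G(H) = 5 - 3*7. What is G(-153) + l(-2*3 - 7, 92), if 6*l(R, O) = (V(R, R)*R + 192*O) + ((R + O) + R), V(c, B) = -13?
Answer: 17803/6 ≈ 2967.2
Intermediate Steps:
G(H) = -16 (G(H) = 5 - 21 = -16)
l(R, O) = -11*R/6 + 193*O/6 (l(R, O) = ((-13*R + 192*O) + ((R + O) + R))/6 = ((-13*R + 192*O) + ((O + R) + R))/6 = ((-13*R + 192*O) + (O + 2*R))/6 = (-11*R + 193*O)/6 = -11*R/6 + 193*O/6)
G(-153) + l(-2*3 - 7, 92) = -16 + (-11*(-2*3 - 7)/6 + (193/6)*92) = -16 + (-11*(-6 - 7)/6 + 8878/3) = -16 + (-11/6*(-13) + 8878/3) = -16 + (143/6 + 8878/3) = -16 + 17899/6 = 17803/6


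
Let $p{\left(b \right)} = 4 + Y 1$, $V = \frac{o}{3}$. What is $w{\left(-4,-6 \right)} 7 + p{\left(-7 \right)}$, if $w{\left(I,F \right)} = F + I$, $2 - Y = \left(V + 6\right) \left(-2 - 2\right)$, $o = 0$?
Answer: $-40$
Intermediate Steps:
$V = 0$ ($V = \frac{0}{3} = 0 \cdot \frac{1}{3} = 0$)
$Y = 26$ ($Y = 2 - \left(0 + 6\right) \left(-2 - 2\right) = 2 - 6 \left(-4\right) = 2 - -24 = 2 + 24 = 26$)
$p{\left(b \right)} = 30$ ($p{\left(b \right)} = 4 + 26 \cdot 1 = 4 + 26 = 30$)
$w{\left(-4,-6 \right)} 7 + p{\left(-7 \right)} = \left(-6 - 4\right) 7 + 30 = \left(-10\right) 7 + 30 = -70 + 30 = -40$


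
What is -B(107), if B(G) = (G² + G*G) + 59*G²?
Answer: -698389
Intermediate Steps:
B(G) = 61*G² (B(G) = (G² + G²) + 59*G² = 2*G² + 59*G² = 61*G²)
-B(107) = -61*107² = -61*11449 = -1*698389 = -698389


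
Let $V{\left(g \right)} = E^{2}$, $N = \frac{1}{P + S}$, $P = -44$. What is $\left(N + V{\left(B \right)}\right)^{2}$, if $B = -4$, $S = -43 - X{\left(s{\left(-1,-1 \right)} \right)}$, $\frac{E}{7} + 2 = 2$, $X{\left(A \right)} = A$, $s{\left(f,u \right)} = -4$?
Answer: $\frac{1}{6889} \approx 0.00014516$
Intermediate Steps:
$E = 0$ ($E = -14 + 7 \cdot 2 = -14 + 14 = 0$)
$S = -39$ ($S = -43 - -4 = -43 + 4 = -39$)
$N = - \frac{1}{83}$ ($N = \frac{1}{-44 - 39} = \frac{1}{-83} = - \frac{1}{83} \approx -0.012048$)
$V{\left(g \right)} = 0$ ($V{\left(g \right)} = 0^{2} = 0$)
$\left(N + V{\left(B \right)}\right)^{2} = \left(- \frac{1}{83} + 0\right)^{2} = \left(- \frac{1}{83}\right)^{2} = \frac{1}{6889}$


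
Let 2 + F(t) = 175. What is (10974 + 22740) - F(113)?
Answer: 33541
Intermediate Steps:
F(t) = 173 (F(t) = -2 + 175 = 173)
(10974 + 22740) - F(113) = (10974 + 22740) - 1*173 = 33714 - 173 = 33541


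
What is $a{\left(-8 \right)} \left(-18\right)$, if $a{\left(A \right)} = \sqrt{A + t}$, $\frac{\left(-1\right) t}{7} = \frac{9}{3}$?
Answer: $- 18 i \sqrt{29} \approx - 96.933 i$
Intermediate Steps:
$t = -21$ ($t = - 7 \cdot \frac{9}{3} = - 7 \cdot 9 \cdot \frac{1}{3} = \left(-7\right) 3 = -21$)
$a{\left(A \right)} = \sqrt{-21 + A}$ ($a{\left(A \right)} = \sqrt{A - 21} = \sqrt{-21 + A}$)
$a{\left(-8 \right)} \left(-18\right) = \sqrt{-21 - 8} \left(-18\right) = \sqrt{-29} \left(-18\right) = i \sqrt{29} \left(-18\right) = - 18 i \sqrt{29}$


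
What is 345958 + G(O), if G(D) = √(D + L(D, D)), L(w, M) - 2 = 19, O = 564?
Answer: 345958 + 3*√65 ≈ 3.4598e+5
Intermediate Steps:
L(w, M) = 21 (L(w, M) = 2 + 19 = 21)
G(D) = √(21 + D) (G(D) = √(D + 21) = √(21 + D))
345958 + G(O) = 345958 + √(21 + 564) = 345958 + √585 = 345958 + 3*√65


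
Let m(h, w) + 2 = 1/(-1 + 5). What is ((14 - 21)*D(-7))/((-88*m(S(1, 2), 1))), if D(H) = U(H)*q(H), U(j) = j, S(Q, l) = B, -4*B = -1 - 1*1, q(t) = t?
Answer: -49/22 ≈ -2.2273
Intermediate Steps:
B = ½ (B = -(-1 - 1*1)/4 = -(-1 - 1)/4 = -¼*(-2) = ½ ≈ 0.50000)
S(Q, l) = ½
D(H) = H² (D(H) = H*H = H²)
m(h, w) = -7/4 (m(h, w) = -2 + 1/(-1 + 5) = -2 + 1/4 = -2 + ¼ = -7/4)
((14 - 21)*D(-7))/((-88*m(S(1, 2), 1))) = ((14 - 21)*(-7)²)/((-88*(-7/4))) = -7*49/154 = -343*1/154 = -49/22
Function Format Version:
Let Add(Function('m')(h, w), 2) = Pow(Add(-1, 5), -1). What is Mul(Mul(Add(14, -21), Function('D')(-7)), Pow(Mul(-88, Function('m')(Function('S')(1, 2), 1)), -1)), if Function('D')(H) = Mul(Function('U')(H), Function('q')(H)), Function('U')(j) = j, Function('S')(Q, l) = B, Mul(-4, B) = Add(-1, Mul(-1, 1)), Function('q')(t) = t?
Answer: Rational(-49, 22) ≈ -2.2273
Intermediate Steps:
B = Rational(1, 2) (B = Mul(Rational(-1, 4), Add(-1, Mul(-1, 1))) = Mul(Rational(-1, 4), Add(-1, -1)) = Mul(Rational(-1, 4), -2) = Rational(1, 2) ≈ 0.50000)
Function('S')(Q, l) = Rational(1, 2)
Function('D')(H) = Pow(H, 2) (Function('D')(H) = Mul(H, H) = Pow(H, 2))
Function('m')(h, w) = Rational(-7, 4) (Function('m')(h, w) = Add(-2, Pow(Add(-1, 5), -1)) = Add(-2, Pow(4, -1)) = Add(-2, Rational(1, 4)) = Rational(-7, 4))
Mul(Mul(Add(14, -21), Function('D')(-7)), Pow(Mul(-88, Function('m')(Function('S')(1, 2), 1)), -1)) = Mul(Mul(Add(14, -21), Pow(-7, 2)), Pow(Mul(-88, Rational(-7, 4)), -1)) = Mul(Mul(-7, 49), Pow(154, -1)) = Mul(-343, Rational(1, 154)) = Rational(-49, 22)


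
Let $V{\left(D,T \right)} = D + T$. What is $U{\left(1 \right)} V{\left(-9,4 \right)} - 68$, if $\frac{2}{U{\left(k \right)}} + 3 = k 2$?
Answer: $-58$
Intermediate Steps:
$U{\left(k \right)} = \frac{2}{-3 + 2 k}$ ($U{\left(k \right)} = \frac{2}{-3 + k 2} = \frac{2}{-3 + 2 k}$)
$U{\left(1 \right)} V{\left(-9,4 \right)} - 68 = \frac{2}{-3 + 2 \cdot 1} \left(-9 + 4\right) - 68 = \frac{2}{-3 + 2} \left(-5\right) - 68 = \frac{2}{-1} \left(-5\right) - 68 = 2 \left(-1\right) \left(-5\right) - 68 = \left(-2\right) \left(-5\right) - 68 = 10 - 68 = -58$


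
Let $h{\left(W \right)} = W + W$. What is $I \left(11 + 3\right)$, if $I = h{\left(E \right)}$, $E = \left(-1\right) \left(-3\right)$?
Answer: $84$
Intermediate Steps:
$E = 3$
$h{\left(W \right)} = 2 W$
$I = 6$ ($I = 2 \cdot 3 = 6$)
$I \left(11 + 3\right) = 6 \left(11 + 3\right) = 6 \cdot 14 = 84$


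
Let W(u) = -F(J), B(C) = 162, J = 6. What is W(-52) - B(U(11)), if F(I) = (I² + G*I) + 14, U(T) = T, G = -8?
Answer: -164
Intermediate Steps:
F(I) = 14 + I² - 8*I (F(I) = (I² - 8*I) + 14 = 14 + I² - 8*I)
W(u) = -2 (W(u) = -(14 + 6² - 8*6) = -(14 + 36 - 48) = -1*2 = -2)
W(-52) - B(U(11)) = -2 - 1*162 = -2 - 162 = -164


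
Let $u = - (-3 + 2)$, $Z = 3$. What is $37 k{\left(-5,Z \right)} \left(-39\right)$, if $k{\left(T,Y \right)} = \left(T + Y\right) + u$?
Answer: $1443$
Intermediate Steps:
$u = 1$ ($u = \left(-1\right) \left(-1\right) = 1$)
$k{\left(T,Y \right)} = 1 + T + Y$ ($k{\left(T,Y \right)} = \left(T + Y\right) + 1 = 1 + T + Y$)
$37 k{\left(-5,Z \right)} \left(-39\right) = 37 \left(1 - 5 + 3\right) \left(-39\right) = 37 \left(-1\right) \left(-39\right) = \left(-37\right) \left(-39\right) = 1443$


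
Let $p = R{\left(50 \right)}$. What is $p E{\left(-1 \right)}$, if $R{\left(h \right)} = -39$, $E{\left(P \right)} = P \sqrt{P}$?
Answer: $39 i \approx 39.0 i$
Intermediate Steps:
$E{\left(P \right)} = P^{\frac{3}{2}}$
$p = -39$
$p E{\left(-1 \right)} = - 39 \left(-1\right)^{\frac{3}{2}} = - 39 \left(- i\right) = 39 i$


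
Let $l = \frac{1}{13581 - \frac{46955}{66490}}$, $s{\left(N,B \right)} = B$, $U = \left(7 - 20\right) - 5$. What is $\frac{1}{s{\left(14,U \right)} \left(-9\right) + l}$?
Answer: $\frac{180590747}{29255714312} \approx 0.0061728$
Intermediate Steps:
$U = -18$ ($U = -13 - 5 = -18$)
$l = \frac{13298}{180590747}$ ($l = \frac{1}{13581 - \frac{9391}{13298}} = \frac{1}{\frac{180590747}{13298}} = \frac{13298}{180590747} \approx 7.3636 \cdot 10^{-5}$)
$\frac{1}{s{\left(14,U \right)} \left(-9\right) + l} = \frac{1}{\left(-18\right) \left(-9\right) + \frac{13298}{180590747}} = \frac{1}{162 + \frac{13298}{180590747}} = \frac{1}{\frac{29255714312}{180590747}} = \frac{180590747}{29255714312}$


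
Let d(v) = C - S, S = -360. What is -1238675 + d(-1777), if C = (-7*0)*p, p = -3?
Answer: -1238315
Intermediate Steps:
C = 0 (C = -7*0*(-3) = 0*(-3) = 0)
d(v) = 360 (d(v) = 0 - 1*(-360) = 0 + 360 = 360)
-1238675 + d(-1777) = -1238675 + 360 = -1238315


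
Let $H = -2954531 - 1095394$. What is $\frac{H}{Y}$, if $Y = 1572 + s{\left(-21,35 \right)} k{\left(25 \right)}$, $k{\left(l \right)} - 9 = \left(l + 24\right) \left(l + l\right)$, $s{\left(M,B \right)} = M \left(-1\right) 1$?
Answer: $- \frac{1349975}{17737} \approx -76.111$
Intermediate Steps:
$s{\left(M,B \right)} = - M$ ($s{\left(M,B \right)} = - M 1 = - M$)
$k{\left(l \right)} = 9 + 2 l \left(24 + l\right)$ ($k{\left(l \right)} = 9 + \left(l + 24\right) \left(l + l\right) = 9 + \left(24 + l\right) 2 l = 9 + 2 l \left(24 + l\right)$)
$Y = 53211$ ($Y = 1572 + \left(-1\right) \left(-21\right) \left(9 + 2 \cdot 25^{2} + 48 \cdot 25\right) = 1572 + 21 \left(9 + 2 \cdot 625 + 1200\right) = 1572 + 21 \left(9 + 1250 + 1200\right) = 1572 + 21 \cdot 2459 = 1572 + 51639 = 53211$)
$H = -4049925$
$\frac{H}{Y} = - \frac{4049925}{53211} = \left(-4049925\right) \frac{1}{53211} = - \frac{1349975}{17737}$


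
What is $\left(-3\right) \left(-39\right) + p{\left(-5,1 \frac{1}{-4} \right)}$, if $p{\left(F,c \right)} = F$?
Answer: $112$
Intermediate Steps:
$\left(-3\right) \left(-39\right) + p{\left(-5,1 \frac{1}{-4} \right)} = \left(-3\right) \left(-39\right) - 5 = 117 - 5 = 112$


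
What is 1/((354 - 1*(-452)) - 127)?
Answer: 1/679 ≈ 0.0014728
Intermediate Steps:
1/((354 - 1*(-452)) - 127) = 1/((354 + 452) - 127) = 1/(806 - 127) = 1/679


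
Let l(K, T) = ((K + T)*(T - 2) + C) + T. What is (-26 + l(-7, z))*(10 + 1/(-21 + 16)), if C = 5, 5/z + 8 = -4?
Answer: -24647/720 ≈ -34.232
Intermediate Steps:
z = -5/12 (z = 5/(-8 - 4) = 5/(-12) = 5*(-1/12) = -5/12 ≈ -0.41667)
l(K, T) = 5 + T + (-2 + T)*(K + T) (l(K, T) = ((K + T)*(T - 2) + 5) + T = ((K + T)*(-2 + T) + 5) + T = ((-2 + T)*(K + T) + 5) + T = (5 + (-2 + T)*(K + T)) + T = 5 + T + (-2 + T)*(K + T))
(-26 + l(-7, z))*(10 + 1/(-21 + 16)) = (-26 + (5 + (-5/12)² - 1*(-5/12) - 2*(-7) - 7*(-5/12)))*(10 + 1/(-21 + 16)) = (-26 + (5 + 25/144 + 5/12 + 14 + 35/12))*(10 + 1/(-5)) = (-26 + 3241/144)*(10 - ⅕) = -503/144*49/5 = -24647/720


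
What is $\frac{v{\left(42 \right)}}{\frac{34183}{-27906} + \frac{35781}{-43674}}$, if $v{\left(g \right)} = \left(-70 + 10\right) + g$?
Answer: $\frac{914074983}{103808872} \approx 8.8054$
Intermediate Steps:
$v{\left(g \right)} = -60 + g$
$\frac{v{\left(42 \right)}}{\frac{34183}{-27906} + \frac{35781}{-43674}} = \frac{-60 + 42}{\frac{34183}{-27906} + \frac{35781}{-43674}} = - \frac{18}{34183 \left(- \frac{1}{27906}\right) + 35781 \left(- \frac{1}{43674}\right)} = - \frac{18}{- \frac{34183}{27906} - \frac{11927}{14558}} = - \frac{18}{- \frac{207617744}{101563887}} = \left(-18\right) \left(- \frac{101563887}{207617744}\right) = \frac{914074983}{103808872}$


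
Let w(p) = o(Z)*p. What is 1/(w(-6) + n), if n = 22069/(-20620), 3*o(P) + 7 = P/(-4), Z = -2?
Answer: 20620/245991 ≈ 0.083824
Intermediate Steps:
o(P) = -7/3 - P/12 (o(P) = -7/3 + (P/(-4))/3 = -7/3 + (P*(-¼))/3 = -7/3 + (-P/4)/3 = -7/3 - P/12)
n = -22069/20620 (n = 22069*(-1/20620) = -22069/20620 ≈ -1.0703)
w(p) = -13*p/6 (w(p) = (-7/3 - 1/12*(-2))*p = (-7/3 + ⅙)*p = -13*p/6)
1/(w(-6) + n) = 1/(-13/6*(-6) - 22069/20620) = 1/(13 - 22069/20620) = 1/(245991/20620) = 20620/245991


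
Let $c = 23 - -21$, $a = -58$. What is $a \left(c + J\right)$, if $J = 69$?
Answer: $-6554$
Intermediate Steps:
$c = 44$ ($c = 23 + 21 = 44$)
$a \left(c + J\right) = - 58 \left(44 + 69\right) = \left(-58\right) 113 = -6554$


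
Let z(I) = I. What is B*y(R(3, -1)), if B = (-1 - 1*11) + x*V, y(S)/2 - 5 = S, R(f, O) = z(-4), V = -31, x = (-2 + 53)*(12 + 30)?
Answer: -132828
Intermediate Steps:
x = 2142 (x = 51*42 = 2142)
R(f, O) = -4
y(S) = 10 + 2*S
B = -66414 (B = (-1 - 1*11) + 2142*(-31) = (-1 - 11) - 66402 = -12 - 66402 = -66414)
B*y(R(3, -1)) = -66414*(10 + 2*(-4)) = -66414*(10 - 8) = -66414*2 = -132828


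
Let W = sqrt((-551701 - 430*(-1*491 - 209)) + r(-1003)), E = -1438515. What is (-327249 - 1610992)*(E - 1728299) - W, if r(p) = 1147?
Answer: 6138048734174 - I*sqrt(249554) ≈ 6.138e+12 - 499.55*I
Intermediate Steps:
W = I*sqrt(249554) (W = sqrt((-551701 - 430*(-1*491 - 209)) + 1147) = sqrt((-551701 - 430*(-491 - 209)) + 1147) = sqrt((-551701 - 430*(-700)) + 1147) = sqrt((-551701 - 1*(-301000)) + 1147) = sqrt((-551701 + 301000) + 1147) = sqrt(-250701 + 1147) = sqrt(-249554) = I*sqrt(249554) ≈ 499.55*I)
(-327249 - 1610992)*(E - 1728299) - W = (-327249 - 1610992)*(-1438515 - 1728299) - I*sqrt(249554) = -1938241*(-3166814) - I*sqrt(249554) = 6138048734174 - I*sqrt(249554)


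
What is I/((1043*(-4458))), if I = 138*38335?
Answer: -881705/774949 ≈ -1.1378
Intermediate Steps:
I = 5290230
I/((1043*(-4458))) = 5290230/((1043*(-4458))) = 5290230/(-4649694) = 5290230*(-1/4649694) = -881705/774949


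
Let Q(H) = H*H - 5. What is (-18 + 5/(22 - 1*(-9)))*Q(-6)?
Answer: -553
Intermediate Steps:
Q(H) = -5 + H² (Q(H) = H² - 5 = -5 + H²)
(-18 + 5/(22 - 1*(-9)))*Q(-6) = (-18 + 5/(22 - 1*(-9)))*(-5 + (-6)²) = (-18 + 5/(22 + 9))*(-5 + 36) = (-18 + 5/31)*31 = -553/31*31 = -553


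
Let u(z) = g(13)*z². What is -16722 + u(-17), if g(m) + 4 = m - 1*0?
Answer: -14121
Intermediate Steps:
g(m) = -4 + m (g(m) = -4 + (m - 1*0) = -4 + (m + 0) = -4 + m)
u(z) = 9*z² (u(z) = (-4 + 13)*z² = 9*z²)
-16722 + u(-17) = -16722 + 9*(-17)² = -16722 + 9*289 = -16722 + 2601 = -14121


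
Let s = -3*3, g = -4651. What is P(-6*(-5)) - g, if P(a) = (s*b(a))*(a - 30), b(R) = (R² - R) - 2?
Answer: 4651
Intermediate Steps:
b(R) = -2 + R² - R
s = -9
P(a) = (-30 + a)*(18 - 9*a² + 9*a) (P(a) = (-9*(-2 + a² - a))*(a - 30) = (18 - 9*a² + 9*a)*(-30 + a) = (-30 + a)*(18 - 9*a² + 9*a))
P(-6*(-5)) - g = 9*(-30 - 6*(-5))*(2 - 6*(-5) - (-6*(-5))²) - 1*(-4651) = 9*(-30 + 30)*(2 + 30 - 1*30²) + 4651 = 9*0*(2 + 30 - 1*900) + 4651 = 9*0*(2 + 30 - 900) + 4651 = 9*0*(-868) + 4651 = 0 + 4651 = 4651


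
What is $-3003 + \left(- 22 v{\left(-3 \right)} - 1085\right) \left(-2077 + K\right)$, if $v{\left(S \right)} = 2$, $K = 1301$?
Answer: $873101$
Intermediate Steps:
$-3003 + \left(- 22 v{\left(-3 \right)} - 1085\right) \left(-2077 + K\right) = -3003 + \left(\left(-22\right) 2 - 1085\right) \left(-2077 + 1301\right) = -3003 + \left(-44 - 1085\right) \left(-776\right) = -3003 - -876104 = -3003 + 876104 = 873101$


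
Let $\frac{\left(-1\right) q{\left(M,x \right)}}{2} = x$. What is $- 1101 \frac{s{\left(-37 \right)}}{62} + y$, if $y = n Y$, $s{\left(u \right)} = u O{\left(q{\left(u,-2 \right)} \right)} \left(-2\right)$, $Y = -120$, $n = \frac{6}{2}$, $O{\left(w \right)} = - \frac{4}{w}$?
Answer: $\frac{29577}{31} \approx 954.1$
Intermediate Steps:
$q{\left(M,x \right)} = - 2 x$
$n = 3$ ($n = 6 \cdot \frac{1}{2} = 3$)
$s{\left(u \right)} = 2 u$ ($s{\left(u \right)} = u \left(- \frac{4}{\left(-2\right) \left(-2\right)}\right) \left(-2\right) = u \left(- \frac{4}{4}\right) \left(-2\right) = u \left(\left(-4\right) \frac{1}{4}\right) \left(-2\right) = u \left(-1\right) \left(-2\right) = - u \left(-2\right) = 2 u$)
$y = -360$ ($y = 3 \left(-120\right) = -360$)
$- 1101 \frac{s{\left(-37 \right)}}{62} + y = - 1101 \frac{2 \left(-37\right)}{62} - 360 = - 1101 \left(\left(-74\right) \frac{1}{62}\right) - 360 = \left(-1101\right) \left(- \frac{37}{31}\right) - 360 = \frac{40737}{31} - 360 = \frac{29577}{31}$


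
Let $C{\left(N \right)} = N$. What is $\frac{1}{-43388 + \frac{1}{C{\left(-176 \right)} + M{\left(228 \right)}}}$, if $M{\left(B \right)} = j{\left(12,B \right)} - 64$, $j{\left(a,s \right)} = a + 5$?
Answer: $- \frac{223}{9675525} \approx -2.3048 \cdot 10^{-5}$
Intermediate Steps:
$j{\left(a,s \right)} = 5 + a$
$M{\left(B \right)} = -47$ ($M{\left(B \right)} = \left(5 + 12\right) - 64 = 17 - 64 = -47$)
$\frac{1}{-43388 + \frac{1}{C{\left(-176 \right)} + M{\left(228 \right)}}} = \frac{1}{-43388 + \frac{1}{-176 - 47}} = \frac{1}{-43388 + \frac{1}{-223}} = \frac{1}{-43388 - \frac{1}{223}} = \frac{1}{- \frac{9675525}{223}} = - \frac{223}{9675525}$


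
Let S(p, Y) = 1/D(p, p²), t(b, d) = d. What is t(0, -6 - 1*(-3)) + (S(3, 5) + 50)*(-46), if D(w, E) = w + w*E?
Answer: -34568/15 ≈ -2304.5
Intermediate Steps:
D(w, E) = w + E*w
S(p, Y) = 1/(p*(1 + p²))
t(0, -6 - 1*(-3)) + (S(3, 5) + 50)*(-46) = (-6 - 1*(-3)) + (1/(3 + 3³) + 50)*(-46) = (-6 + 3) + (1/(3 + 27) + 50)*(-46) = -3 + (1/30 + 50)*(-46) = -3 + (1501/30)*(-46) = -3 - 34523/15 = -34568/15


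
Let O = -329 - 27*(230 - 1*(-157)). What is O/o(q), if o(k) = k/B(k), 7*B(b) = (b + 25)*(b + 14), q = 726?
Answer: -2994882860/2541 ≈ -1.1786e+6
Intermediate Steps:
B(b) = (14 + b)*(25 + b)/7 (B(b) = ((b + 25)*(b + 14))/7 = ((25 + b)*(14 + b))/7 = ((14 + b)*(25 + b))/7 = (14 + b)*(25 + b)/7)
o(k) = k/(50 + k²/7 + 39*k/7)
O = -10778 (O = -329 - 27*(230 + 157) = -329 - 27*387 = -329 - 10449 = -10778)
O/o(q) = -10778/(7*726/(350 + 726² + 39*726)) = -10778/(7*726/(350 + 527076 + 28314)) = -10778/(7*726/555740) = -10778/(7*726*(1/555740)) = -10778/2541/277870 = -10778*277870/2541 = -2994882860/2541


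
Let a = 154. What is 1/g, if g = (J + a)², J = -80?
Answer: 1/5476 ≈ 0.00018262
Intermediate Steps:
g = 5476 (g = (-80 + 154)² = 74² = 5476)
1/g = 1/5476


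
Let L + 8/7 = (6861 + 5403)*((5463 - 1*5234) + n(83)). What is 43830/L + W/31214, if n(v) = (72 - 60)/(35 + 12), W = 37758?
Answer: 8844176128893/7218329768584 ≈ 1.2252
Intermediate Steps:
n(v) = 12/47
L = 925011824/329 (L = -8/7 + (6861 + 5403)*((5463 - 1*5234) + 12/47) = -8/7 + 12264*((5463 - 5234) + 12/47) = -8/7 + 12264*(229 + 12/47) = -8/7 + 12264*(10775/47) = -8/7 + 132144600/47 = 925011824/329 ≈ 2.8116e+6)
43830/L + W/31214 = 43830/(925011824/329) + 37758/31214 = 43830*(329/925011824) + 37758*(1/31214) = 7210035/462505912 + 18879/15607 = 8844176128893/7218329768584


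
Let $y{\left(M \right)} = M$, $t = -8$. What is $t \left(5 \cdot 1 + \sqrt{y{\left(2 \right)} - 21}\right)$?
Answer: $-40 - 8 i \sqrt{19} \approx -40.0 - 34.871 i$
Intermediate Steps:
$t \left(5 \cdot 1 + \sqrt{y{\left(2 \right)} - 21}\right) = - 8 \left(5 \cdot 1 + \sqrt{2 - 21}\right) = - 8 \left(5 + \sqrt{-19}\right) = - 8 \left(5 + i \sqrt{19}\right) = -40 - 8 i \sqrt{19}$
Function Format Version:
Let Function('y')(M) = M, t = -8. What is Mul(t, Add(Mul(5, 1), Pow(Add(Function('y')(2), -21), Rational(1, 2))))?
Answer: Add(-40, Mul(-8, I, Pow(19, Rational(1, 2)))) ≈ Add(-40.000, Mul(-34.871, I))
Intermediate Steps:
Mul(t, Add(Mul(5, 1), Pow(Add(Function('y')(2), -21), Rational(1, 2)))) = Mul(-8, Add(Mul(5, 1), Pow(Add(2, -21), Rational(1, 2)))) = Mul(-8, Add(5, Pow(-19, Rational(1, 2)))) = Mul(-8, Add(5, Mul(I, Pow(19, Rational(1, 2))))) = Add(-40, Mul(-8, I, Pow(19, Rational(1, 2))))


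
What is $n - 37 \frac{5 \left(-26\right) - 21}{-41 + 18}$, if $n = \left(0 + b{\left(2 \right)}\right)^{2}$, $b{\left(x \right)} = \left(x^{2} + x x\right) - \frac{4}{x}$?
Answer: $- \frac{4759}{23} \approx -206.91$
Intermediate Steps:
$b{\left(x \right)} = - \frac{4}{x} + 2 x^{2}$ ($b{\left(x \right)} = \left(x^{2} + x^{2}\right) - \frac{4}{x} = 2 x^{2} - \frac{4}{x} = - \frac{4}{x} + 2 x^{2}$)
$n = 36$ ($n = \left(0 + \frac{2 \left(-2 + 2^{3}\right)}{2}\right)^{2} = \left(0 + 2 \cdot \frac{1}{2} \left(-2 + 8\right)\right)^{2} = \left(0 + 2 \cdot \frac{1}{2} \cdot 6\right)^{2} = \left(0 + 6\right)^{2} = 6^{2} = 36$)
$n - 37 \frac{5 \left(-26\right) - 21}{-41 + 18} = 36 - 37 \frac{5 \left(-26\right) - 21}{-41 + 18} = 36 - 37 \frac{-130 - 21}{-23} = 36 - 37 \left(\left(-151\right) \left(- \frac{1}{23}\right)\right) = 36 - \frac{5587}{23} = - \frac{4759}{23}$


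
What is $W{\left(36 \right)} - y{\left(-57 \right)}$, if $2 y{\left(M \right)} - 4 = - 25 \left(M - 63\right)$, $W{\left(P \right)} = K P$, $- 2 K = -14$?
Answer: $-1250$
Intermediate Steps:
$K = 7$ ($K = \left(- \frac{1}{2}\right) \left(-14\right) = 7$)
$W{\left(P \right)} = 7 P$
$y{\left(M \right)} = \frac{1579}{2} - \frac{25 M}{2}$ ($y{\left(M \right)} = 2 + \frac{\left(-25\right) \left(M - 63\right)}{2} = 2 + \frac{\left(-25\right) \left(-63 + M\right)}{2} = 2 + \frac{1575 - 25 M}{2} = 2 - \left(- \frac{1575}{2} + \frac{25 M}{2}\right) = \frac{1579}{2} - \frac{25 M}{2}$)
$W{\left(36 \right)} - y{\left(-57 \right)} = 7 \cdot 36 - \left(\frac{1579}{2} - - \frac{1425}{2}\right) = 252 - \left(\frac{1579}{2} + \frac{1425}{2}\right) = 252 - 1502 = -1250$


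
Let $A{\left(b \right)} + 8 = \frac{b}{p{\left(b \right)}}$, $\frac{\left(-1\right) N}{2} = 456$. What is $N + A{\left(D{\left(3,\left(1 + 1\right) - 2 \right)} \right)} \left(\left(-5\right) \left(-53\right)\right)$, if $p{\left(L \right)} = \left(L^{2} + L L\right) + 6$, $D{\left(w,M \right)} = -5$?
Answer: $- \frac{171117}{56} \approx -3055.7$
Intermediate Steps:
$N = -912$ ($N = \left(-2\right) 456 = -912$)
$p{\left(L \right)} = 6 + 2 L^{2}$ ($p{\left(L \right)} = \left(L^{2} + L^{2}\right) + 6 = 2 L^{2} + 6 = 6 + 2 L^{2}$)
$A{\left(b \right)} = -8 + \frac{b}{6 + 2 b^{2}}$
$N + A{\left(D{\left(3,\left(1 + 1\right) - 2 \right)} \right)} \left(\left(-5\right) \left(-53\right)\right) = -912 + \frac{-48 - 5 - 16 \left(-5\right)^{2}}{2 \left(3 + \left(-5\right)^{2}\right)} \left(\left(-5\right) \left(-53\right)\right) = -912 + \frac{-48 - 5 - 400}{2 \left(3 + 25\right)} 265 = -912 + \frac{-48 - 5 - 400}{2 \cdot 28} \cdot 265 = -912 + \frac{1}{2} \cdot \frac{1}{28} \left(-453\right) 265 = -912 - \frac{120045}{56} = - \frac{171117}{56}$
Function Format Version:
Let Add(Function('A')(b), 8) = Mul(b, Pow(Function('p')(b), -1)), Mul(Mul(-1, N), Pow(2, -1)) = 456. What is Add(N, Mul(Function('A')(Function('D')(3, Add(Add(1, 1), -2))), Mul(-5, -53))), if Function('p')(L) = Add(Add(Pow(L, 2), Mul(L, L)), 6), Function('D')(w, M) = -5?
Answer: Rational(-171117, 56) ≈ -3055.7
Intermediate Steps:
N = -912 (N = Mul(-2, 456) = -912)
Function('p')(L) = Add(6, Mul(2, Pow(L, 2))) (Function('p')(L) = Add(Add(Pow(L, 2), Pow(L, 2)), 6) = Add(Mul(2, Pow(L, 2)), 6) = Add(6, Mul(2, Pow(L, 2))))
Function('A')(b) = Add(-8, Mul(b, Pow(Add(6, Mul(2, Pow(b, 2))), -1)))
Add(N, Mul(Function('A')(Function('D')(3, Add(Add(1, 1), -2))), Mul(-5, -53))) = Add(-912, Mul(Mul(Rational(1, 2), Pow(Add(3, Pow(-5, 2)), -1), Add(-48, -5, Mul(-16, Pow(-5, 2)))), Mul(-5, -53))) = Add(-912, Mul(Mul(Rational(1, 2), Pow(Add(3, 25), -1), Add(-48, -5, Mul(-16, 25))), 265)) = Add(-912, Mul(Mul(Rational(1, 2), Pow(28, -1), Add(-48, -5, -400)), 265)) = Add(-912, Mul(Mul(Rational(1, 2), Rational(1, 28), -453), 265)) = Add(-912, Mul(Rational(-453, 56), 265)) = Add(-912, Rational(-120045, 56)) = Rational(-171117, 56)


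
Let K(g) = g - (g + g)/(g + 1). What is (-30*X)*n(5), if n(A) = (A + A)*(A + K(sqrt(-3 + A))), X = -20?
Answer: 6000 + 18000*sqrt(2) ≈ 31456.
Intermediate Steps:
K(g) = g - 2*g/(1 + g)
n(A) = 2*A*(A + sqrt(-3 + A)*(-1 + sqrt(-3 + A))/(1 + sqrt(-3 + A))) (n(A) = (A + A)*(A + sqrt(-3 + A)*(-1 + sqrt(-3 + A))/(1 + sqrt(-3 + A))) = (2*A)*(A + sqrt(-3 + A)*(-1 + sqrt(-3 + A))/(1 + sqrt(-3 + A))) = 2*A*(A + sqrt(-3 + A)*(-1 + sqrt(-3 + A))/(1 + sqrt(-3 + A))))
(-30*X)*n(5) = (-30*(-20))*(2*5*(-3 - sqrt(-3 + 5) + 2*5 + 5*sqrt(-3 + 5))/(1 + sqrt(-3 + 5))) = 600*(2*5*(-3 - sqrt(2) + 10 + 5*sqrt(2))/(1 + sqrt(2))) = 600*(2*5*(7 + 4*sqrt(2))/(1 + sqrt(2))) = 600*(10*(7 + 4*sqrt(2))/(1 + sqrt(2))) = 6000*(7 + 4*sqrt(2))/(1 + sqrt(2))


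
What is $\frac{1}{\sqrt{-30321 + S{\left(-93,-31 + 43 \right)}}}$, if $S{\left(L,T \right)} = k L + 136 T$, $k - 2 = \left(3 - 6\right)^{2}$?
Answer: $- \frac{i \sqrt{1857}}{7428} \approx - 0.0058014 i$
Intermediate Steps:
$k = 11$ ($k = 2 + \left(3 - 6\right)^{2} = 2 + \left(-3\right)^{2} = 2 + 9 = 11$)
$S{\left(L,T \right)} = 11 L + 136 T$
$\frac{1}{\sqrt{-30321 + S{\left(-93,-31 + 43 \right)}}} = \frac{1}{\sqrt{-30321 + \left(11 \left(-93\right) + 136 \left(-31 + 43\right)\right)}} = \frac{1}{\sqrt{-30321 + \left(-1023 + 136 \cdot 12\right)}} = \frac{1}{\sqrt{-30321 + \left(-1023 + 1632\right)}} = \frac{1}{\sqrt{-30321 + 609}} = \frac{1}{\sqrt{-29712}} = \frac{1}{4 i \sqrt{1857}} = - \frac{i \sqrt{1857}}{7428}$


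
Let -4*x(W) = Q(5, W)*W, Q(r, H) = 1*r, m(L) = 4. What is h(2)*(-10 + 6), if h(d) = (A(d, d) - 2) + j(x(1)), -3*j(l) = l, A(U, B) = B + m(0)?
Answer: -53/3 ≈ -17.667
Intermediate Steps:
Q(r, H) = r
A(U, B) = 4 + B (A(U, B) = B + 4 = 4 + B)
x(W) = -5*W/4
j(l) = -l/3
h(d) = 29/12 + d (h(d) = ((4 + d) - 2) - (-5)/12 = (2 + d) - 1/3*(-5/4) = (2 + d) + 5/12 = 29/12 + d)
h(2)*(-10 + 6) = (29/12 + 2)*(-10 + 6) = (53/12)*(-4) = -53/3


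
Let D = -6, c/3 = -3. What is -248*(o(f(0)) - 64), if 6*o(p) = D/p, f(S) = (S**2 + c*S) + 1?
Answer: 16120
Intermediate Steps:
c = -9 (c = 3*(-3) = -9)
f(S) = 1 + S**2 - 9*S (f(S) = (S**2 - 9*S) + 1 = 1 + S**2 - 9*S)
o(p) = -1/p (o(p) = (-6/p)/6 = -1/p)
-248*(o(f(0)) - 64) = -248*(-1/(1 + 0**2 - 9*0) - 64) = -248*(-1/(1 + 0 + 0) - 64) = -248*(-1/1 - 64) = -248*(-1*1 - 64) = -248*(-1 - 64) = -248*(-65) = 16120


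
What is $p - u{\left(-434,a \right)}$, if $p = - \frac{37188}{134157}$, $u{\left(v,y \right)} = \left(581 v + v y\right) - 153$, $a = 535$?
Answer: $\frac{21666208947}{44719} \approx 4.845 \cdot 10^{5}$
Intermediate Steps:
$u{\left(v,y \right)} = -153 + 581 v + v y$
$p = - \frac{12396}{44719}$ ($p = \left(-37188\right) \frac{1}{134157} = - \frac{12396}{44719} \approx -0.2772$)
$p - u{\left(-434,a \right)} = - \frac{12396}{44719} - \left(-153 + 581 \left(-434\right) - 232190\right) = - \frac{12396}{44719} - \left(-153 - 252154 - 232190\right) = - \frac{12396}{44719} - -484497 = - \frac{12396}{44719} + 484497 = \frac{21666208947}{44719}$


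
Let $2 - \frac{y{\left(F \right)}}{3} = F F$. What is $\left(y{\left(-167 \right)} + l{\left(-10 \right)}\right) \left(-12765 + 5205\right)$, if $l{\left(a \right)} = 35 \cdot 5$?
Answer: $631154160$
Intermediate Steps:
$l{\left(a \right)} = 175$
$y{\left(F \right)} = 6 - 3 F^{2}$ ($y{\left(F \right)} = 6 - 3 F F = 6 - 3 F^{2}$)
$\left(y{\left(-167 \right)} + l{\left(-10 \right)}\right) \left(-12765 + 5205\right) = \left(\left(6 - 3 \left(-167\right)^{2}\right) + 175\right) \left(-12765 + 5205\right) = \left(\left(6 - 83667\right) + 175\right) \left(-7560\right) = \left(-83661 + 175\right) \left(-7560\right) = \left(-83486\right) \left(-7560\right) = 631154160$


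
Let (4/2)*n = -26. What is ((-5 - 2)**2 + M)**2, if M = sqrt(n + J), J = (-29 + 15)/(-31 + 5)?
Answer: 31051/13 + 882*I*sqrt(26)/13 ≈ 2388.5 + 345.95*I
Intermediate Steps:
n = -13 (n = (1/2)*(-26) = -13)
J = 7/13 (J = -14/(-26) = -14*(-1/26) = 7/13 ≈ 0.53846)
M = 9*I*sqrt(26)/13 (M = sqrt(-13 + 7/13) = sqrt(-162/13) = 9*I*sqrt(26)/13 ≈ 3.5301*I)
((-5 - 2)**2 + M)**2 = ((-5 - 2)**2 + 9*I*sqrt(26)/13)**2 = ((-7)**2 + 9*I*sqrt(26)/13)**2 = (49 + 9*I*sqrt(26)/13)**2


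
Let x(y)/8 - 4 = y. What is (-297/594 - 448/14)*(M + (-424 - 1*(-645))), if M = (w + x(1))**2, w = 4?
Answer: -140205/2 ≈ -70103.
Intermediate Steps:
x(y) = 32 + 8*y
M = 1936 (M = (4 + (32 + 8*1))**2 = (4 + (32 + 8))**2 = (4 + 40)**2 = 44**2 = 1936)
(-297/594 - 448/14)*(M + (-424 - 1*(-645))) = (-297/594 - 448/14)*(1936 + (-424 - 1*(-645))) = (-297*1/594 - 448*1/14)*(1936 + (-424 + 645)) = (-1/2 - 32)*(1936 + 221) = -65/2*2157 = -140205/2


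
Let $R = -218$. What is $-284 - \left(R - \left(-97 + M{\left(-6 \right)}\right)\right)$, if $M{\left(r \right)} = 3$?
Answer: $-160$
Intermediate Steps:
$-284 - \left(R - \left(-97 + M{\left(-6 \right)}\right)\right) = -284 - \left(-218 - \left(-97 + 3\right)\right) = -284 - \left(-218 - -94\right) = -284 - \left(-218 + 94\right) = -284 - -124 = -284 + 124 = -160$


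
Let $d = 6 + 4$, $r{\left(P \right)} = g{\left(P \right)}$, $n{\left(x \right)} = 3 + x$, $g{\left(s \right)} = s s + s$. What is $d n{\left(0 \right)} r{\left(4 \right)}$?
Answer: $600$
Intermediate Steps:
$g{\left(s \right)} = s + s^{2}$ ($g{\left(s \right)} = s^{2} + s = s + s^{2}$)
$r{\left(P \right)} = P \left(1 + P\right)$
$d = 10$
$d n{\left(0 \right)} r{\left(4 \right)} = 10 \left(3 + 0\right) 4 \left(1 + 4\right) = 10 \cdot 3 \cdot 4 \cdot 5 = 30 \cdot 20 = 600$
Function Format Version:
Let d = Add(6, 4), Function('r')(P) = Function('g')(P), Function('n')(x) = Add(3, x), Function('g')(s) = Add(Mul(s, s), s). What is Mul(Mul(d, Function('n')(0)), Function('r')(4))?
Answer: 600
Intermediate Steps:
Function('g')(s) = Add(s, Pow(s, 2)) (Function('g')(s) = Add(Pow(s, 2), s) = Add(s, Pow(s, 2)))
Function('r')(P) = Mul(P, Add(1, P))
d = 10
Mul(Mul(d, Function('n')(0)), Function('r')(4)) = Mul(Mul(10, Add(3, 0)), Mul(4, Add(1, 4))) = Mul(Mul(10, 3), Mul(4, 5)) = Mul(30, 20) = 600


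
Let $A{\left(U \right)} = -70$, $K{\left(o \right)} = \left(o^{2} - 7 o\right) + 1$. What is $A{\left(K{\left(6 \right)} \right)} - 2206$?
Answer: $-2276$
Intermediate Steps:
$K{\left(o \right)} = 1 + o^{2} - 7 o$
$A{\left(K{\left(6 \right)} \right)} - 2206 = -70 - 2206 = -2276$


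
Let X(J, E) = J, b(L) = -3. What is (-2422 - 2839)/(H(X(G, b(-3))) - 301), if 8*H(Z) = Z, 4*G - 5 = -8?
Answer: 168352/9635 ≈ 17.473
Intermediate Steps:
G = -¾ (G = 5/4 + (¼)*(-8) = 5/4 - 2 = -¾ ≈ -0.75000)
H(Z) = Z/8
(-2422 - 2839)/(H(X(G, b(-3))) - 301) = (-2422 - 2839)/((⅛)*(-¾) - 301) = -5261/(-3/32 - 301) = -5261/(-9635/32) = -5261*(-32/9635) = 168352/9635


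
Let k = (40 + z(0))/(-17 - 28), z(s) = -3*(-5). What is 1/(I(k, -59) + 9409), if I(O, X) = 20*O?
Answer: 9/84461 ≈ 0.00010656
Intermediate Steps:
z(s) = 15
k = -11/9 (k = (40 + 15)/(-17 - 28) = 55/(-45) = 55*(-1/45) = -11/9 ≈ -1.2222)
1/(I(k, -59) + 9409) = 1/(20*(-11/9) + 9409) = 1/(-220/9 + 9409) = 1/(84461/9) = 9/84461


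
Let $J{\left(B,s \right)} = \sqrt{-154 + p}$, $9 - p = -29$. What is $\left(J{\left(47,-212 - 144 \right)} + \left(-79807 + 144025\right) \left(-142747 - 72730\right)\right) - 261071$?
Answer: $-13837763057 + 2 i \sqrt{29} \approx -1.3838 \cdot 10^{10} + 10.77 i$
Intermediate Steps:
$p = 38$ ($p = 9 - -29 = 9 + 29 = 38$)
$J{\left(B,s \right)} = 2 i \sqrt{29}$ ($J{\left(B,s \right)} = \sqrt{-154 + 38} = \sqrt{-116} = 2 i \sqrt{29}$)
$\left(J{\left(47,-212 - 144 \right)} + \left(-79807 + 144025\right) \left(-142747 - 72730\right)\right) - 261071 = \left(2 i \sqrt{29} + \left(-79807 + 144025\right) \left(-142747 - 72730\right)\right) - 261071 = \left(2 i \sqrt{29} + 64218 \left(-215477\right)\right) - 261071 = \left(2 i \sqrt{29} - 13837501986\right) - 261071 = \left(-13837501986 + 2 i \sqrt{29}\right) - 261071 = -13837763057 + 2 i \sqrt{29}$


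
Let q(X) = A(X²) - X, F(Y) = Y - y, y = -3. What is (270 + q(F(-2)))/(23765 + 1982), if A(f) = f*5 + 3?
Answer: 277/25747 ≈ 0.010759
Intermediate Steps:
A(f) = 3 + 5*f (A(f) = 5*f + 3 = 3 + 5*f)
F(Y) = 3 + Y (F(Y) = Y - 1*(-3) = Y + 3 = 3 + Y)
q(X) = 3 - X + 5*X² (q(X) = (3 + 5*X²) - X = 3 - X + 5*X²)
(270 + q(F(-2)))/(23765 + 1982) = (270 + (3 - (3 - 2) + 5*(3 - 2)²))/(23765 + 1982) = (270 + (3 - 1*1 + 5*1²))/25747 = (270 + (3 - 1 + 5*1))*(1/25747) = (270 + (3 - 1 + 5))*(1/25747) = (270 + 7)*(1/25747) = 277*(1/25747) = 277/25747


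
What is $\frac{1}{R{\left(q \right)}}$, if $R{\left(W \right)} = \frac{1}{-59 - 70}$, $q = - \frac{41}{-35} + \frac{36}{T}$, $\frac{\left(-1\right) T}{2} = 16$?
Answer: $-129$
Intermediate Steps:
$T = -32$ ($T = \left(-2\right) 16 = -32$)
$q = \frac{13}{280}$ ($q = - \frac{41}{-35} + \frac{36}{-32} = \left(-41\right) \left(- \frac{1}{35}\right) + 36 \left(- \frac{1}{32}\right) = \frac{41}{35} - \frac{9}{8} = \frac{13}{280} \approx 0.046429$)
$R{\left(W \right)} = - \frac{1}{129}$ ($R{\left(W \right)} = \frac{1}{-129} = - \frac{1}{129}$)
$\frac{1}{R{\left(q \right)}} = \frac{1}{- \frac{1}{129}} = -129$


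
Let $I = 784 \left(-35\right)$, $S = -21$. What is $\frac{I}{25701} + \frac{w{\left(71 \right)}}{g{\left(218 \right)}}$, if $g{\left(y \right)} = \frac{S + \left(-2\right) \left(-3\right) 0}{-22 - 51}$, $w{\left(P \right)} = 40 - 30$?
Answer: $\frac{2020610}{59969} \approx 33.694$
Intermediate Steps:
$w{\left(P \right)} = 10$
$I = -27440$
$g{\left(y \right)} = \frac{21}{73}$ ($g{\left(y \right)} = \frac{-21 + \left(-2\right) \left(-3\right) 0}{-22 - 51} = \frac{-21 + 6 \cdot 0}{-73} = \left(-21 + 0\right) \left(- \frac{1}{73}\right) = \left(-21\right) \left(- \frac{1}{73}\right) = \frac{21}{73}$)
$\frac{I}{25701} + \frac{w{\left(71 \right)}}{g{\left(218 \right)}} = - \frac{27440}{25701} + \frac{10}{\frac{21}{73}} = \left(-27440\right) \frac{1}{25701} + 10 \cdot \frac{73}{21} = - \frac{27440}{25701} + \frac{730}{21} = \frac{2020610}{59969}$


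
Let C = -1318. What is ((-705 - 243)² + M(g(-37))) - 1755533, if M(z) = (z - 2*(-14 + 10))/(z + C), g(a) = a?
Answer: -1161003266/1355 ≈ -8.5683e+5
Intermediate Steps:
M(z) = (8 + z)/(-1318 + z) (M(z) = (z - 2*(-14 + 10))/(z - 1318) = (z - 2*(-4))/(-1318 + z) = (z + 8)/(-1318 + z) = (8 + z)/(-1318 + z))
((-705 - 243)² + M(g(-37))) - 1755533 = ((-705 - 243)² + (8 - 37)/(-1318 - 37)) - 1755533 = ((-948)² - 29/(-1355)) - 1755533 = (898704 - 1/1355*(-29)) - 1755533 = (898704 + 29/1355) - 1755533 = 1217743949/1355 - 1755533 = -1161003266/1355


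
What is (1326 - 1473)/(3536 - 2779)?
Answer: -147/757 ≈ -0.19419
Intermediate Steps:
(1326 - 1473)/(3536 - 2779) = -147/757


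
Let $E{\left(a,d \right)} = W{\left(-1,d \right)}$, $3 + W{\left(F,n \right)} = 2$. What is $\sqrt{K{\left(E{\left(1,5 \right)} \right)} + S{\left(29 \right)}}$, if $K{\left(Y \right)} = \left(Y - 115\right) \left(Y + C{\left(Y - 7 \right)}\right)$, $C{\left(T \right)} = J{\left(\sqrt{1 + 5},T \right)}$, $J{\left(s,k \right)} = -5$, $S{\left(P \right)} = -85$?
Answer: $\sqrt{611} \approx 24.718$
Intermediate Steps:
$W{\left(F,n \right)} = -1$ ($W{\left(F,n \right)} = -3 + 2 = -1$)
$E{\left(a,d \right)} = -1$
$C{\left(T \right)} = -5$
$K{\left(Y \right)} = \left(-115 + Y\right) \left(-5 + Y\right)$ ($K{\left(Y \right)} = \left(Y - 115\right) \left(Y - 5\right) = \left(-115 + Y\right) \left(-5 + Y\right)$)
$\sqrt{K{\left(E{\left(1,5 \right)} \right)} + S{\left(29 \right)}} = \sqrt{\left(575 + \left(-1\right)^{2} - -120\right) - 85} = \sqrt{\left(575 + 1 + 120\right) - 85} = \sqrt{696 - 85} = \sqrt{611}$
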